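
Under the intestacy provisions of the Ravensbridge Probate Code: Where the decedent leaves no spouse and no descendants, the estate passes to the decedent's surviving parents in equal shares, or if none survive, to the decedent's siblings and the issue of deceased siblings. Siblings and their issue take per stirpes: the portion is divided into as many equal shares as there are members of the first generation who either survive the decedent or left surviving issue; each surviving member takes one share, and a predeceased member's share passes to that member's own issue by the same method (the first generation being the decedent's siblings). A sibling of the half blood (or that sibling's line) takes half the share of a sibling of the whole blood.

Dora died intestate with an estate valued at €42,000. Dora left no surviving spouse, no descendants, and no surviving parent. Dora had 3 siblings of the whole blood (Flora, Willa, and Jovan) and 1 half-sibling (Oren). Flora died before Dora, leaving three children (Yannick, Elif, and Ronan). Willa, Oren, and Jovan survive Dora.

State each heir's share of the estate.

Yannick: €4,000; Elif: €4,000; Ronan: €4,000; Willa: €12,000; Oren: €6,000; Jovan: €12,000

The entire €42,000 passes to the siblings and their issue.
Counting each half-blood sibling's line as half a unit, there are 7/2 units in €42,000, so one unit is €12,000. Whole-blood lines (Flora, Willa, and Jovan) take €12,000 each; half-blood lines (Oren) take €6,000 each.
Flora's share (€12,000) is divided into 3 shares of €4,000: Yannick, Elif, and Ronan each take €4,000.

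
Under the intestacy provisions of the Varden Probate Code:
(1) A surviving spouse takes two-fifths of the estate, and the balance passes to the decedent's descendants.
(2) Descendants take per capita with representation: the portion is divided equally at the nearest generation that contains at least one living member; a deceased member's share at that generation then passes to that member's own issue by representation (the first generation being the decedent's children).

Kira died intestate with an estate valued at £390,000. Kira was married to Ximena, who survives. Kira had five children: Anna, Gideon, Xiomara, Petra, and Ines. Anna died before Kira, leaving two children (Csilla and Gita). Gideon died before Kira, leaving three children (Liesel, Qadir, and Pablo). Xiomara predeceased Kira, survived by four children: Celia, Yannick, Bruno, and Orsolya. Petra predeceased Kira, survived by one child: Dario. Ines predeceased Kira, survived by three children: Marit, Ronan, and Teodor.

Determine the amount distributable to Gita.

Ximena takes two-fifths of £390,000 = £156,000. The remaining £234,000 passes to the descendants.
No child survives, so the initial division is made at the grandchildren's generation.
The descendants' portion (£234,000) is divided into 13 shares of £18,000: Csilla, Gita, Liesel, Qadir, Pablo, Celia, Yannick, Bruno, Orsolya, Dario, Marit, Ronan, and Teodor each take £18,000.

Gita receives £18,000.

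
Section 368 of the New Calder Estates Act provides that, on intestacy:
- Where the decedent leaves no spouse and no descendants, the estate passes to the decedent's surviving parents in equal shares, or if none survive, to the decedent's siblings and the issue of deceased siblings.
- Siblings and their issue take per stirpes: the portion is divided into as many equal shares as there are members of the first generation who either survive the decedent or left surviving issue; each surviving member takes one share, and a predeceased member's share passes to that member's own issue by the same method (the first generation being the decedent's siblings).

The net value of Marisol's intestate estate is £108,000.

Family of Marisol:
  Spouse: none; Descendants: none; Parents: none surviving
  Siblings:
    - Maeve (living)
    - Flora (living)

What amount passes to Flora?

The entire £108,000 passes to the siblings and their issue.
That amount (£108,000) is divided into 2 shares of £54,000: Maeve and Flora each take £54,000.

Flora receives £54,000.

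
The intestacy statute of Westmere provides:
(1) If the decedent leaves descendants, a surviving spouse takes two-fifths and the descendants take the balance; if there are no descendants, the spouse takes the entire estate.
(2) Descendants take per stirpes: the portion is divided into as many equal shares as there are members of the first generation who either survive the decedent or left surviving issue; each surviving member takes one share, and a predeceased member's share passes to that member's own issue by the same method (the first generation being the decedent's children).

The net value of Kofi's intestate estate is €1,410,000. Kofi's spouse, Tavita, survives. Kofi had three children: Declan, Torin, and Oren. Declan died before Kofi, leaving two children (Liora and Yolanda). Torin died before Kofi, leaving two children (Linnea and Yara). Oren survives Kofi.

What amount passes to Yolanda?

Tavita takes two-fifths of €1,410,000 = €564,000. The remaining €846,000 passes to the descendants.
The descendants' portion (€846,000) is divided into 3 shares of €282,000: Oren takes €282,000; Declan's €282,000 share passes to Declan's issue; Torin's €282,000 share passes to Torin's issue.
Declan's share (€282,000) is divided into 2 shares of €141,000: Liora and Yolanda each take €141,000.
Torin's share (€282,000) is divided into 2 shares of €141,000: Linnea and Yara each take €141,000.

Yolanda receives €141,000.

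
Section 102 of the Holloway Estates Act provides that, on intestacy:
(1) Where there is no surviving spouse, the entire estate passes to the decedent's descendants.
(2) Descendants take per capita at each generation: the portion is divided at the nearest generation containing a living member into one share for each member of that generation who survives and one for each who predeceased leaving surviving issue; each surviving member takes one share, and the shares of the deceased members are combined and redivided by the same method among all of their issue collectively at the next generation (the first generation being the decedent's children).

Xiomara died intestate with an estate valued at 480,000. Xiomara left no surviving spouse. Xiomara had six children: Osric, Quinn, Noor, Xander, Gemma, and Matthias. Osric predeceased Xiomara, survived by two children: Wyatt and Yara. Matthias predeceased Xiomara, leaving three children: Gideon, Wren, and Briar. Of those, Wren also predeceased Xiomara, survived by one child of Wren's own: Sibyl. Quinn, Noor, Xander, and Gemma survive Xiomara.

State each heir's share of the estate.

The entire 480,000 passes to the descendants.
That amount (480,000) is divided at the children's generation into 6 shares of 80,000. Quinn, Noor, Xander, and Gemma each take 80,000. The 2 shares of the deceased (Osric and Matthias) are combined into a pool of 160,000.
That pool (160,000) is divided at the grandchildren's generation into 5 shares of 32,000. Wyatt, Yara, Gideon, and Briar each take 32,000. The remaining share for the deceased Wren (32,000) is carried to the next generation.
That pool (32,000) passes entirely to Sibyl, the sole taker at the great-grandchildren's generation.

Wyatt: 32,000; Yara: 32,000; Quinn: 80,000; Noor: 80,000; Xander: 80,000; Gemma: 80,000; Gideon: 32,000; Sibyl: 32,000; Briar: 32,000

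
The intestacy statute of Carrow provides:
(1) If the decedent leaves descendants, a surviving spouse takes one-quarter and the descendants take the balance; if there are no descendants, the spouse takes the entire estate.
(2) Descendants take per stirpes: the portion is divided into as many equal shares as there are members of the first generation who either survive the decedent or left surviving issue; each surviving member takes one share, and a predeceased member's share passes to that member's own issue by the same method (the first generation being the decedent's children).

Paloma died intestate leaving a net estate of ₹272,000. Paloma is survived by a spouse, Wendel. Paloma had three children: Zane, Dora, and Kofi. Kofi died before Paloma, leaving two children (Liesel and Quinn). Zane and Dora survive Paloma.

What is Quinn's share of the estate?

Wendel takes one-quarter of ₹272,000 = ₹68,000. The remaining ₹204,000 passes to the descendants.
The descendants' portion (₹204,000) is divided into 3 shares of ₹68,000: Zane and Dora each take ₹68,000; Kofi's ₹68,000 share passes to Kofi's issue.
Kofi's share (₹68,000) is divided into 2 shares of ₹34,000: Liesel and Quinn each take ₹34,000.

Quinn receives ₹34,000.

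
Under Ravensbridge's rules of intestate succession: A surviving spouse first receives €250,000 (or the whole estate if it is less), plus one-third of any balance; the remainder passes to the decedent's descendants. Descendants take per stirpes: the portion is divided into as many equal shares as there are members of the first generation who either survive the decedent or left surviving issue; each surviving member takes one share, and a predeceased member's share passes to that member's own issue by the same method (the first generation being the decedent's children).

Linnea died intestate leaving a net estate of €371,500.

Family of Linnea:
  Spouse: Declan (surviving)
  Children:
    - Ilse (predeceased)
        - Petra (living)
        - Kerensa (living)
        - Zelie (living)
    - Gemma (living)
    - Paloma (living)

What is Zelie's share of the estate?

Declan first takes €250,000, leaving a balance of €121,500. Declan then takes one-third of the balance (€40,500), for a total of €290,500. The remaining €81,000 passes to the descendants.
The descendants' portion (€81,000) is divided into 3 shares of €27,000: Gemma and Paloma each take €27,000; Ilse's €27,000 share passes to Ilse's issue.
Ilse's share (€27,000) is divided into 3 shares of €9,000: Petra, Kerensa, and Zelie each take €9,000.

Zelie receives €9,000.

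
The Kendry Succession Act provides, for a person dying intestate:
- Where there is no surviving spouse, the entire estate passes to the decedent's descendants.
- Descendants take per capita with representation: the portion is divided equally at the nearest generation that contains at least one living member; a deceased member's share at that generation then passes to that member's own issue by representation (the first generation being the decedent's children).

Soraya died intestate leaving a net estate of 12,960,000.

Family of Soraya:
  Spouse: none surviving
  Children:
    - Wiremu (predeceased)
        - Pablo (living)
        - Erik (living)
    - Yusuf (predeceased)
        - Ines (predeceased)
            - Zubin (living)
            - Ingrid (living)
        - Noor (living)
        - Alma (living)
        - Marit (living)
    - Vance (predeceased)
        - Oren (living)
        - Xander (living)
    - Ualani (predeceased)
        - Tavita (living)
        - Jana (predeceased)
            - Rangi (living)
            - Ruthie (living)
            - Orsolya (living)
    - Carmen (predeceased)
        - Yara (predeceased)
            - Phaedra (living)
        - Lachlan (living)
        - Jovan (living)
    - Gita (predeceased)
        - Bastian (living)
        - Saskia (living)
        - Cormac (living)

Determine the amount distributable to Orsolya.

The entire 12,960,000 passes to the descendants.
No child survives, so the initial division is made at the grandchildren's generation.
That amount (12,960,000) is divided into 16 shares of 810,000: Pablo, Erik, Noor, Alma, Marit, Oren, Xander, Tavita, Lachlan, Jovan, Bastian, Saskia, and Cormac each take 810,000; Ines's 810,000 share passes to Ines's issue; Jana's 810,000 share passes to Jana's issue; Yara's 810,000 share passes to Yara's issue.
Ines's share (810,000) is divided into 2 shares of 405,000: Zubin and Ingrid each take 405,000.
Jana's share (810,000) is divided into 3 shares of 270,000: Rangi, Ruthie, and Orsolya each take 270,000.
Yara's share (810,000) passes entirely to Phaedra.

Orsolya receives 270,000.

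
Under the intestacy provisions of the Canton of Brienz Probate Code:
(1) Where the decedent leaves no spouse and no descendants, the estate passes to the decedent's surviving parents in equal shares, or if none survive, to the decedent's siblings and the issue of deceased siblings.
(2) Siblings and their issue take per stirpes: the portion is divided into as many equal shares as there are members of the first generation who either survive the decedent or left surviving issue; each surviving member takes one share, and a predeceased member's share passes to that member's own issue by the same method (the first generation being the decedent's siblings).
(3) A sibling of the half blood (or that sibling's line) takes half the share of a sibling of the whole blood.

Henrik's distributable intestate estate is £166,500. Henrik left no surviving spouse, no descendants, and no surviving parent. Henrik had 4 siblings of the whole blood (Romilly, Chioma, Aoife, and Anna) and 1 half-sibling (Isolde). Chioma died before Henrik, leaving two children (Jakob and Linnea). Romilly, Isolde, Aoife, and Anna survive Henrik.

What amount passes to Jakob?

Jakob receives £18,500.

The entire £166,500 passes to the siblings and their issue.
Counting each half-blood sibling's line as half a unit, there are 9/2 units in £166,500, so one unit is £37,000. Whole-blood lines (Romilly, Chioma, Aoife, and Anna) take £37,000 each; half-blood lines (Isolde) take £18,500 each.
Chioma's share (£37,000) is divided into 2 shares of £18,500: Jakob and Linnea each take £18,500.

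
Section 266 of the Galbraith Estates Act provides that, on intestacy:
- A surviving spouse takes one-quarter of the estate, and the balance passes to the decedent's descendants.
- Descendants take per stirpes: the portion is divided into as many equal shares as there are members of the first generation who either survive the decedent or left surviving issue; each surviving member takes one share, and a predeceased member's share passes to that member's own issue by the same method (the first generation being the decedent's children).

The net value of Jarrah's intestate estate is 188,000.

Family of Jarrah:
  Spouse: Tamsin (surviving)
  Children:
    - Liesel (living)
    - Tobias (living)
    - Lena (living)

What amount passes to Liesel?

Tamsin takes one-quarter of 188,000 = 47,000. The remaining 141,000 passes to the descendants.
The descendants' portion (141,000) is divided into 3 shares of 47,000: Liesel, Tobias, and Lena each take 47,000.

Liesel receives 47,000.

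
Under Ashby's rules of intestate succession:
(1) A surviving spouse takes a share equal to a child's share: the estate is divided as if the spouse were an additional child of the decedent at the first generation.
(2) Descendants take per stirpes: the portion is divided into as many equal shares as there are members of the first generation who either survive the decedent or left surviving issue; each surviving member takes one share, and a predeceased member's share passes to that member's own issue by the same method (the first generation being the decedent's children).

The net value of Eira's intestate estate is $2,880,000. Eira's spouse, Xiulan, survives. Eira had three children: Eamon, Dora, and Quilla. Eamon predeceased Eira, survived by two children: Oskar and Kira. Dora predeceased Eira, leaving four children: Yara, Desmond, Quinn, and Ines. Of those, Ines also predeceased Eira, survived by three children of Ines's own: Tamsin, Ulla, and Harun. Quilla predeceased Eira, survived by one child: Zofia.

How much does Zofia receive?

Zofia receives $720,000.

The spouse counts as an additional share at the children's level, so there are 4 primary shares of $720,000. Xiulan takes one such share ($720,000).
The children's combined portion ($2,160,000) is divided into 3 shares of $720,000: Eamon's $720,000 share passes to Eamon's issue; Dora's $720,000 share passes to Dora's issue; Quilla's $720,000 share passes to Quilla's issue.
Eamon's share ($720,000) is divided into 2 shares of $360,000: Oskar and Kira each take $360,000.
Dora's share ($720,000) is divided into 4 shares of $180,000: Yara, Desmond, and Quinn each take $180,000; Ines's $180,000 share passes to Ines's issue.
Ines's share ($180,000) is divided into 3 shares of $60,000: Tamsin, Ulla, and Harun each take $60,000.
Quilla's share ($720,000) passes entirely to Zofia.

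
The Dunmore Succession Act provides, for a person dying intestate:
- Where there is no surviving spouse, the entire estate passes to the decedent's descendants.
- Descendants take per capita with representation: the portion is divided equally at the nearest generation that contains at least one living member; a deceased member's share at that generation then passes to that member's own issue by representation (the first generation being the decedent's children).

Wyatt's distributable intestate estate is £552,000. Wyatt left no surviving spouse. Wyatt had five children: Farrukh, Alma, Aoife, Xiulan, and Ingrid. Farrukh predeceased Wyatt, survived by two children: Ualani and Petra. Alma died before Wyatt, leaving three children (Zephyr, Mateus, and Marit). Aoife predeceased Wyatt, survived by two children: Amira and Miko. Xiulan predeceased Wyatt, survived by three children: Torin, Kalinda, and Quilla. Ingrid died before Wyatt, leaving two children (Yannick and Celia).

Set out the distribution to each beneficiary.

Ualani: £46,000; Petra: £46,000; Zephyr: £46,000; Mateus: £46,000; Marit: £46,000; Amira: £46,000; Miko: £46,000; Torin: £46,000; Kalinda: £46,000; Quilla: £46,000; Yannick: £46,000; Celia: £46,000

The entire £552,000 passes to the descendants.
No child survives, so the initial division is made at the grandchildren's generation.
That amount (£552,000) is divided into 12 shares of £46,000: Ualani, Petra, Zephyr, Mateus, Marit, Amira, Miko, Torin, Kalinda, Quilla, Yannick, and Celia each take £46,000.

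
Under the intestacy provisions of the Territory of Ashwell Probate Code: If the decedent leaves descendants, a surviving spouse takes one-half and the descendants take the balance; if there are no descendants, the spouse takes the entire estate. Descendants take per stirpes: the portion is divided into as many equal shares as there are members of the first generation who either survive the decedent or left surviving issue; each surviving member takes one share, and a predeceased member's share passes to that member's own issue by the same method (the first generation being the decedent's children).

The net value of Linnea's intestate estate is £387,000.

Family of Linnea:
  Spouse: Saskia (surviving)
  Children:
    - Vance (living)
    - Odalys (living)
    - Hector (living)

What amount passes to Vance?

Saskia takes one-half of £387,000 = £193,500. The remaining £193,500 passes to the descendants.
The descendants' portion (£193,500) is divided into 3 shares of £64,500: Vance, Odalys, and Hector each take £64,500.

Vance receives £64,500.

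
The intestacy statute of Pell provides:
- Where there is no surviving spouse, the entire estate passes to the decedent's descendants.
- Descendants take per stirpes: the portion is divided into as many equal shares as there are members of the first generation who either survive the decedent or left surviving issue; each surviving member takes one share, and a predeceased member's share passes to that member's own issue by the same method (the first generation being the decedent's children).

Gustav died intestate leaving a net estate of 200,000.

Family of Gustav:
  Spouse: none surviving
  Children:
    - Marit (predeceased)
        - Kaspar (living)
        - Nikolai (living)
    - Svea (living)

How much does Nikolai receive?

The entire 200,000 passes to the descendants.
That amount (200,000) is divided into 2 shares of 100,000: Svea takes 100,000; Marit's 100,000 share passes to Marit's issue.
Marit's share (100,000) is divided into 2 shares of 50,000: Kaspar and Nikolai each take 50,000.

Nikolai receives 50,000.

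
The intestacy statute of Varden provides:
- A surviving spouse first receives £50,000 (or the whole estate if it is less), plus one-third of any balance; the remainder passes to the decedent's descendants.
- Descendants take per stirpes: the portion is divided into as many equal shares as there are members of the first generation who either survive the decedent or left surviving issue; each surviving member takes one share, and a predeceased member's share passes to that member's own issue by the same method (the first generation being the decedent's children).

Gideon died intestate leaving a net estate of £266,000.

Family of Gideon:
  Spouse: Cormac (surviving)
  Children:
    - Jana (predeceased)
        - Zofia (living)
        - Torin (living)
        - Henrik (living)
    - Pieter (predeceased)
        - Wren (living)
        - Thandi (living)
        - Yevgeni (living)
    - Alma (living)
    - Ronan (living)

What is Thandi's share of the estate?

Thandi receives £12,000.

Cormac first takes £50,000, leaving a balance of £216,000. Cormac then takes one-third of the balance (£72,000), for a total of £122,000. The remaining £144,000 passes to the descendants.
The descendants' portion (£144,000) is divided into 4 shares of £36,000: Alma and Ronan each take £36,000; Jana's £36,000 share passes to Jana's issue; Pieter's £36,000 share passes to Pieter's issue.
Jana's share (£36,000) is divided into 3 shares of £12,000: Zofia, Torin, and Henrik each take £12,000.
Pieter's share (£36,000) is divided into 3 shares of £12,000: Wren, Thandi, and Yevgeni each take £12,000.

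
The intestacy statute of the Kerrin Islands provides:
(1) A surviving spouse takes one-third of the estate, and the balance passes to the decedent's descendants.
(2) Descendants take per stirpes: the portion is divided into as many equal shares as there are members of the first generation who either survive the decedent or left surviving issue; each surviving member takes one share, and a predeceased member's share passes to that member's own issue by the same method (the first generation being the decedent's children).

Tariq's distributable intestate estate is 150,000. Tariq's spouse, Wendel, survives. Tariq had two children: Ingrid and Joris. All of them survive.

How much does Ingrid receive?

Wendel takes one-third of 150,000 = 50,000. The remaining 100,000 passes to the descendants.
The descendants' portion (100,000) is divided into 2 shares of 50,000: Ingrid and Joris each take 50,000.

Ingrid receives 50,000.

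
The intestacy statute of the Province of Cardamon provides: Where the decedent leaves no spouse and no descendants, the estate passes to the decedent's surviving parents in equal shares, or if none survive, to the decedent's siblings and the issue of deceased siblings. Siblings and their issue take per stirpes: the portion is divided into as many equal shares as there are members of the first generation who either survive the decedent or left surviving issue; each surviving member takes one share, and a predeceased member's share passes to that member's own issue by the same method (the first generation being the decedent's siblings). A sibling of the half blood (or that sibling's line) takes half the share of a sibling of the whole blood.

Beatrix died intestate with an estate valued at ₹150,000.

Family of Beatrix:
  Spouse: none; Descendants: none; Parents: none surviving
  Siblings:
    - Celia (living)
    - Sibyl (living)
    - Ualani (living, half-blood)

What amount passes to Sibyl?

The entire ₹150,000 passes to the siblings and their issue.
Counting each half-blood sibling's line as half a unit, there are 5/2 units in ₹150,000, so one unit is ₹60,000. Whole-blood lines (Celia and Sibyl) take ₹60,000 each; half-blood lines (Ualani) take ₹30,000 each.

Sibyl receives ₹60,000.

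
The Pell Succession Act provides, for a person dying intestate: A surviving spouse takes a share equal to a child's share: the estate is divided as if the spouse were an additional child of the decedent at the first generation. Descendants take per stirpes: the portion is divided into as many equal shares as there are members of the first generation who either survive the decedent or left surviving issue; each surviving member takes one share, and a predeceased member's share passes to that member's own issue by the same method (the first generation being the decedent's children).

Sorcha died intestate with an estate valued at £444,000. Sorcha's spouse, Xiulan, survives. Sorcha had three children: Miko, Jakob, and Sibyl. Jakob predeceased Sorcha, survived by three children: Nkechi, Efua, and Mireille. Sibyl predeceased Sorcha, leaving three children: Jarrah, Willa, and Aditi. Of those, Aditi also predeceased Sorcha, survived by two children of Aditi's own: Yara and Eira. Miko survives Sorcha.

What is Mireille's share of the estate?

Mireille receives £37,000.

The spouse counts as an additional share at the children's level, so there are 4 primary shares of £111,000. Xiulan takes one such share (£111,000).
The children's combined portion (£333,000) is divided into 3 shares of £111,000: Miko takes £111,000; Jakob's £111,000 share passes to Jakob's issue; Sibyl's £111,000 share passes to Sibyl's issue.
Jakob's share (£111,000) is divided into 3 shares of £37,000: Nkechi, Efua, and Mireille each take £37,000.
Sibyl's share (£111,000) is divided into 3 shares of £37,000: Jarrah and Willa each take £37,000; Aditi's £37,000 share passes to Aditi's issue.
Aditi's share (£37,000) is divided into 2 shares of £18,500: Yara and Eira each take £18,500.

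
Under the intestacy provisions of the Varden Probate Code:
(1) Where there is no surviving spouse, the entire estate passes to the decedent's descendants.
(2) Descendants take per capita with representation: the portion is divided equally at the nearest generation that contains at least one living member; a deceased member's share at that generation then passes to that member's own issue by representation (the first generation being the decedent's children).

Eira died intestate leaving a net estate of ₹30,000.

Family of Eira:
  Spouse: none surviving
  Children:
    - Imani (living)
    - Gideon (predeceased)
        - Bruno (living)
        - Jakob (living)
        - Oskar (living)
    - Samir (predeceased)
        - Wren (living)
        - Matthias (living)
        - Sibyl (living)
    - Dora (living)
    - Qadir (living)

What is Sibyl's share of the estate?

The entire ₹30,000 passes to the descendants.
That amount (₹30,000) is divided into 5 shares of ₹6,000: Imani, Dora, and Qadir each take ₹6,000; Gideon's ₹6,000 share passes to Gideon's issue; Samir's ₹6,000 share passes to Samir's issue.
Gideon's share (₹6,000) is divided into 3 shares of ₹2,000: Bruno, Jakob, and Oskar each take ₹2,000.
Samir's share (₹6,000) is divided into 3 shares of ₹2,000: Wren, Matthias, and Sibyl each take ₹2,000.

Sibyl receives ₹2,000.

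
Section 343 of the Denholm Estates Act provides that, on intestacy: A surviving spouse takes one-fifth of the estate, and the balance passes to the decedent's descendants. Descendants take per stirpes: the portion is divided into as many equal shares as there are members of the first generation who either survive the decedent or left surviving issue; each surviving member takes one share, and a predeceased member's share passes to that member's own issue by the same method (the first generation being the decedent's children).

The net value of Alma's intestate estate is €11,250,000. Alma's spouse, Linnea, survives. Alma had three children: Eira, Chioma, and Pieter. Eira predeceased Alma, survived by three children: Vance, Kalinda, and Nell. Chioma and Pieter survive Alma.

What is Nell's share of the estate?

Nell receives €1,000,000.

Linnea takes one-fifth of €11,250,000 = €2,250,000. The remaining €9,000,000 passes to the descendants.
The descendants' portion (€9,000,000) is divided into 3 shares of €3,000,000: Chioma and Pieter each take €3,000,000; Eira's €3,000,000 share passes to Eira's issue.
Eira's share (€3,000,000) is divided into 3 shares of €1,000,000: Vance, Kalinda, and Nell each take €1,000,000.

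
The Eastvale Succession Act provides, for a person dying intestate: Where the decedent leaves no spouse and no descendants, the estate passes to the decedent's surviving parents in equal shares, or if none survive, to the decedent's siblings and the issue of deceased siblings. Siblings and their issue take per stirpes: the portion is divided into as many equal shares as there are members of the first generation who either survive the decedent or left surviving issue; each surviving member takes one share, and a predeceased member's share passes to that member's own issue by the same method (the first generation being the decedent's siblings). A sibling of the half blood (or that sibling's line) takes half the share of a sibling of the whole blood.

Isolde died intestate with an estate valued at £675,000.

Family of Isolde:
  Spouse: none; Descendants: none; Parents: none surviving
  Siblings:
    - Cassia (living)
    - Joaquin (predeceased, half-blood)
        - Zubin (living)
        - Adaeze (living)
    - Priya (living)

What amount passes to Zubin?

The entire £675,000 passes to the siblings and their issue.
Counting each half-blood sibling's line as half a unit, there are 5/2 units in £675,000, so one unit is £270,000. Whole-blood lines (Cassia and Priya) take £270,000 each; half-blood lines (Joaquin) take £135,000 each.
Joaquin's share (£135,000) is divided into 2 shares of £67,500: Zubin and Adaeze each take £67,500.

Zubin receives £67,500.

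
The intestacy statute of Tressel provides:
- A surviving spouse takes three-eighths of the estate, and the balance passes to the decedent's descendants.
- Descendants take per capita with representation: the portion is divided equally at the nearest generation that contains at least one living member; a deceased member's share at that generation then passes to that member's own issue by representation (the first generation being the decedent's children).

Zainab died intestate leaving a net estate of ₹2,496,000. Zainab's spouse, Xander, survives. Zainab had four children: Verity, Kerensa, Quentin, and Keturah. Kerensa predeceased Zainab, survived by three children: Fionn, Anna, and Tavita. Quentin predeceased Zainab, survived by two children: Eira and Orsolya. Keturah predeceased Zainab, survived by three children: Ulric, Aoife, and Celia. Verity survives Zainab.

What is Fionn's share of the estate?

Xander takes three-eighths of ₹2,496,000 = ₹936,000. The remaining ₹1,560,000 passes to the descendants.
The descendants' portion (₹1,560,000) is divided into 4 shares of ₹390,000: Verity takes ₹390,000; Kerensa's ₹390,000 share passes to Kerensa's issue; Quentin's ₹390,000 share passes to Quentin's issue; Keturah's ₹390,000 share passes to Keturah's issue.
Kerensa's share (₹390,000) is divided into 3 shares of ₹130,000: Fionn, Anna, and Tavita each take ₹130,000.
Quentin's share (₹390,000) is divided into 2 shares of ₹195,000: Eira and Orsolya each take ₹195,000.
Keturah's share (₹390,000) is divided into 3 shares of ₹130,000: Ulric, Aoife, and Celia each take ₹130,000.

Fionn receives ₹130,000.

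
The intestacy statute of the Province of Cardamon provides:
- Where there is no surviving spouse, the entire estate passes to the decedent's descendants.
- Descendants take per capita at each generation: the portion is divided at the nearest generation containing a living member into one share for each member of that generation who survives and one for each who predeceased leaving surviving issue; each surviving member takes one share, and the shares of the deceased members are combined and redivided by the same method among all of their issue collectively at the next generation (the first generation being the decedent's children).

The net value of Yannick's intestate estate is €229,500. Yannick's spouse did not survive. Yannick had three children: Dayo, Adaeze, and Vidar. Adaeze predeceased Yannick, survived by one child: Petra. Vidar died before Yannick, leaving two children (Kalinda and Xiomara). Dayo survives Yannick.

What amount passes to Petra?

Petra receives €51,000.

The entire €229,500 passes to the descendants.
That amount (€229,500) is divided at the children's generation into 3 shares of €76,500. Dayo takes €76,500. The 2 shares of the deceased (Adaeze and Vidar) are combined into a pool of €153,000.
That pool (€153,000) is divided at the grandchildren's generation equally among Petra, Kalinda, and Xiomara: €51,000 each.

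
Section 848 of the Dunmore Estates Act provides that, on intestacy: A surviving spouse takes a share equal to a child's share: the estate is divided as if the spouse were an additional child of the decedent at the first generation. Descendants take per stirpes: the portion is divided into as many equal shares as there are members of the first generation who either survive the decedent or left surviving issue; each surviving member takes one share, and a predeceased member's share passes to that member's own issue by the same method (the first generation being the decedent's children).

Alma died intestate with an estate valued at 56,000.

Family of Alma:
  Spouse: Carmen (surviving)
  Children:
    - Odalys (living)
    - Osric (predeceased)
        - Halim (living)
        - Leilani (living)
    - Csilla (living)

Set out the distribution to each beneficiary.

The spouse counts as an additional share at the children's level, so there are 4 primary shares of 14,000. Carmen takes one such share (14,000).
The children's combined portion (42,000) is divided into 3 shares of 14,000: Odalys and Csilla each take 14,000; Osric's 14,000 share passes to Osric's issue.
Osric's share (14,000) is divided into 2 shares of 7,000: Halim and Leilani each take 7,000.

Carmen: 14,000; Odalys: 14,000; Halim: 7,000; Leilani: 7,000; Csilla: 14,000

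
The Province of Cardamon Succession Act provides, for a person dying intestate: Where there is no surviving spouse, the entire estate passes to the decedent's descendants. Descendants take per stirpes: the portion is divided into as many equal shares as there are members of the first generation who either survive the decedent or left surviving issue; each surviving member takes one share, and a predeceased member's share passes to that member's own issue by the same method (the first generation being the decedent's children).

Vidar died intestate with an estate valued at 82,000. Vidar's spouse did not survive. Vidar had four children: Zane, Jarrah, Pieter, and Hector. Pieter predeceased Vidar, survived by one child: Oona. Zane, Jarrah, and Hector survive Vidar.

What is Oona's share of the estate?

The entire 82,000 passes to the descendants.
That amount (82,000) is divided into 4 shares of 20,500: Zane, Jarrah, and Hector each take 20,500; Pieter's 20,500 share passes to Pieter's issue.
Pieter's share (20,500) passes entirely to Oona.

Oona receives 20,500.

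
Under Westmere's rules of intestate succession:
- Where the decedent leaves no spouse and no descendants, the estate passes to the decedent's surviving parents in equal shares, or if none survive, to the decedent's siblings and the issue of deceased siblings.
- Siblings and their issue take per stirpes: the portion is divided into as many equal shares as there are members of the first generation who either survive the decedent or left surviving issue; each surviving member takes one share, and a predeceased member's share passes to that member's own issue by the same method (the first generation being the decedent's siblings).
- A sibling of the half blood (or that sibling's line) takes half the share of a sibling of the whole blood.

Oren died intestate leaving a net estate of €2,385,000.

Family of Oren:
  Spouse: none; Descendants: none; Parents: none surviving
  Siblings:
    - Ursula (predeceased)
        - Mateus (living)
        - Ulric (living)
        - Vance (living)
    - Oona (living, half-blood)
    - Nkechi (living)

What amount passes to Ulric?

The entire €2,385,000 passes to the siblings and their issue.
Counting each half-blood sibling's line as half a unit, there are 5/2 units in €2,385,000, so one unit is €954,000. Whole-blood lines (Ursula and Nkechi) take €954,000 each; half-blood lines (Oona) take €477,000 each.
Ursula's share (€954,000) is divided into 3 shares of €318,000: Mateus, Ulric, and Vance each take €318,000.

Ulric receives €318,000.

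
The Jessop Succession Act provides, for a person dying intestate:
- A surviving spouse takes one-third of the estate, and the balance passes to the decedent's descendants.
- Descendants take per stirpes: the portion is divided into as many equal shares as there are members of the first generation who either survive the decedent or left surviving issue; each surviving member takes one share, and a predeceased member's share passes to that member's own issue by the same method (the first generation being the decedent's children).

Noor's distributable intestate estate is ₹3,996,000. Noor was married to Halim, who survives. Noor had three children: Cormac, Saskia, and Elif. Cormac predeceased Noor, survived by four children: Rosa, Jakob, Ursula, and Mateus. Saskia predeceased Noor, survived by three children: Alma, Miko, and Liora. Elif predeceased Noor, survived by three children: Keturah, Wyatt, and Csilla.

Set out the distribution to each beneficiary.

Halim takes one-third of ₹3,996,000 = ₹1,332,000. The remaining ₹2,664,000 passes to the descendants.
The descendants' portion (₹2,664,000) is divided into 3 shares of ₹888,000: Cormac's ₹888,000 share passes to Cormac's issue; Saskia's ₹888,000 share passes to Saskia's issue; Elif's ₹888,000 share passes to Elif's issue.
Cormac's share (₹888,000) is divided into 4 shares of ₹222,000: Rosa, Jakob, Ursula, and Mateus each take ₹222,000.
Saskia's share (₹888,000) is divided into 3 shares of ₹296,000: Alma, Miko, and Liora each take ₹296,000.
Elif's share (₹888,000) is divided into 3 shares of ₹296,000: Keturah, Wyatt, and Csilla each take ₹296,000.

Halim: ₹1,332,000; Rosa: ₹222,000; Jakob: ₹222,000; Ursula: ₹222,000; Mateus: ₹222,000; Alma: ₹296,000; Miko: ₹296,000; Liora: ₹296,000; Keturah: ₹296,000; Wyatt: ₹296,000; Csilla: ₹296,000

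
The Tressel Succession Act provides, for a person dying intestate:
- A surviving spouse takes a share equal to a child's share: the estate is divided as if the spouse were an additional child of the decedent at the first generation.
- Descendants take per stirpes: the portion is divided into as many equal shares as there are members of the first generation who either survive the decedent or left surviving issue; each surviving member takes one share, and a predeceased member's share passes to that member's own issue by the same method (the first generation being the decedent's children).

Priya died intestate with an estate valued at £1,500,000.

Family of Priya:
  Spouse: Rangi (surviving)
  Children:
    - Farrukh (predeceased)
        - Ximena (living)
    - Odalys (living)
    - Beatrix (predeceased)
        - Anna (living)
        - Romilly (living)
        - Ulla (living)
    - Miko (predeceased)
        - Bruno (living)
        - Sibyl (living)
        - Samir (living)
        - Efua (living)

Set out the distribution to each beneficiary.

The spouse counts as an additional share at the children's level, so there are 5 primary shares of £300,000. Rangi takes one such share (£300,000).
The children's combined portion (£1,200,000) is divided into 4 shares of £300,000: Odalys takes £300,000; Farrukh's £300,000 share passes to Farrukh's issue; Beatrix's £300,000 share passes to Beatrix's issue; Miko's £300,000 share passes to Miko's issue.
Farrukh's share (£300,000) passes entirely to Ximena.
Beatrix's share (£300,000) is divided into 3 shares of £100,000: Anna, Romilly, and Ulla each take £100,000.
Miko's share (£300,000) is divided into 4 shares of £75,000: Bruno, Sibyl, Samir, and Efua each take £75,000.

Rangi: £300,000; Ximena: £300,000; Odalys: £300,000; Anna: £100,000; Romilly: £100,000; Ulla: £100,000; Bruno: £75,000; Sibyl: £75,000; Samir: £75,000; Efua: £75,000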